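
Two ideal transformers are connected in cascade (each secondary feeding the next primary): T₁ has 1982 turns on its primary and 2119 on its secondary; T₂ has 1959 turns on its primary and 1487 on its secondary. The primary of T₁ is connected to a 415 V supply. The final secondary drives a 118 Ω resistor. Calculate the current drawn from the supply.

I_supply ≈ 2.32 A

After T₁: V = 415.00 × 2119/1982 = 443.69 V.
After T₂: V = 443.69 × 1487/1959 = 336.78 V.
I_load = 336.78/118 = 2.8541 A, so P_out = 336.78 × 2.8541 = 961.22 W.
All ideal ⇒ P_in = P_out, so I_supply = 961.22/415 = 2.32 A.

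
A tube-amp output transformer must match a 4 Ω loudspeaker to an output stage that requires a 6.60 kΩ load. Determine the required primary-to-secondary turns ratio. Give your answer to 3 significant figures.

Z_p/Z_s = (N_p/N_s)², so N_p/N_s = √(6600/4) = √1650 = 40.6.

N_p/N_s ≈ 40.6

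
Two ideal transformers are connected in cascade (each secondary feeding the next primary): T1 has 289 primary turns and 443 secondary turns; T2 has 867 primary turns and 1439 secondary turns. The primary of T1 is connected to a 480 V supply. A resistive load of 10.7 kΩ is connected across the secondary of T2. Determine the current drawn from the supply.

Secondary of T1: V = 480.00 × 443/289 = 735.78 V.
Secondary of T2: V = 735.78 × 1439/867 = 1221.2 V.
I_load = 1221.2/10700 = 0.11413 A, so P_out = 1221.2 × 0.11413 = 139.38 W.
All ideal ⇒ P_in = P_out, so I_supply = 139.38/480 = 0.290 A.

I_supply ≈ 0.290 A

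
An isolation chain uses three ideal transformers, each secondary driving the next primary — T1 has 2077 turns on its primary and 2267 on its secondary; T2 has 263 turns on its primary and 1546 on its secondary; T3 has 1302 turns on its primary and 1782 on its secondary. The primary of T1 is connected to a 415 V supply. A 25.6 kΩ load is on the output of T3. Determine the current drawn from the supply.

After T1: V = 415.00 × 2267/2077 = 452.96 V.
After T2: V = 452.96 × 1546/263 = 2662.7 V.
After T3: V = 2662.7 × 1782/1302 = 3644.3 V.
I_load = 3644.3/25600 = 0.14236 A, so P_out = 3644.3 × 0.14236 = 518.78 W.
All ideal ⇒ P_in = P_out, so I_supply = 518.78/415 = 1.25 A.

I_supply ≈ 1.25 A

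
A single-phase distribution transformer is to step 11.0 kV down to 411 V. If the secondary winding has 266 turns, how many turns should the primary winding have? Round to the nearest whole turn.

N_p/N_s = V_p/V_s, so N_p = 266 × 11000/411 = 7119.2 ≈ 7119 turns.

N_p = 7119 turns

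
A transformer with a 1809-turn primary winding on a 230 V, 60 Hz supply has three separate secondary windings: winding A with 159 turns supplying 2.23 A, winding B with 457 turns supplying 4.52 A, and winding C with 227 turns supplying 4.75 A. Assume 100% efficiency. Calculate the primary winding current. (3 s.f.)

I_p ≈ 1.93 A

V_A = 230 × 159/1809 = 20.216 V; V_B = 230 × 457/1809 = 58.104 V; V_C = 230 × 227/1809 = 28.861 V.
P_out = V_A I_A + V_B I_B + V_C I_C = 20.216×2.23 + 58.104×4.52 + 28.861×4.75 = 45.081 + 262.63 + 137.09 = 444.80 W.
Ideal ⇒ P_in = P_out, so I_p = P_out/V_p = 444.80/230 = 1.93 A.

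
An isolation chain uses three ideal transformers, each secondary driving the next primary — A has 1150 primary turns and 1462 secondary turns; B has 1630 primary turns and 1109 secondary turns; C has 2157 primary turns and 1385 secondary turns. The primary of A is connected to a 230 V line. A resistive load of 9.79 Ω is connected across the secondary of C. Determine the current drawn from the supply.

I_supply ≈ 7.25 A

Secondary of A: V = 230.00 × 1462/1150 = 292.40 V.
Secondary of B: V = 292.40 × 1109/1630 = 198.94 V.
Secondary of C: V = 198.94 × 1385/2157 = 127.74 V.
I_load = 127.74/9.79 = 13.048 A, so P_out = 127.74 × 13.048 = 1666.7 W.
All ideal ⇒ P_in = P_out, so I_supply = 1666.7/230 = 7.25 A.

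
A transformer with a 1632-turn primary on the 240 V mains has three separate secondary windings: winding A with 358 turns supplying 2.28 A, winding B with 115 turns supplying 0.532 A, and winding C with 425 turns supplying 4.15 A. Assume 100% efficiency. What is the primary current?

I_p ≈ 1.62 A

V_A = 240 × 358/1632 = 52.647 V; V_B = 240 × 115/1632 = 16.912 V; V_C = 240 × 425/1632 = 62.500 V.
P_out = V_A I_A + V_B I_B + V_C I_C = 52.647×2.28 + 16.912×0.532 + 62.500×4.15 = 120.04 + 8.9971 + 259.38 = 388.41 W.
Ideal ⇒ P_in = P_out, so I_p = P_out/V_p = 388.41/240 = 1.62 A.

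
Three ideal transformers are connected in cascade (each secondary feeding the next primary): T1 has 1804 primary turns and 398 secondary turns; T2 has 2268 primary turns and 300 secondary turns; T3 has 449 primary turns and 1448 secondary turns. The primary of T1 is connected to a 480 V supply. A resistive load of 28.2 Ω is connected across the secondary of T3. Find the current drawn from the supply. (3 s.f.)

After T1: V = 480.00 × 398/1804 = 105.90 V.
After T2: V = 105.90 × 300/2268 = 14.008 V.
After T3: V = 14.008 × 1448/449 = 45.174 V.
I_load = 45.174/28.2 = 1.6019 A, so P_out = 45.174 × 1.6019 = 72.365 W.
All ideal ⇒ P_in = P_out, so I_supply = 72.365/480 = 0.151 A.

I_supply ≈ 0.151 A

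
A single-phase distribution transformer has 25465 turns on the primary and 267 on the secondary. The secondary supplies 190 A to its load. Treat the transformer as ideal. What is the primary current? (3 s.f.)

I_p ≈ 1.99 A

For an ideal transformer I_p/I_s = N_s/N_p, so I_p = 190 × 267/25465 = 1.99 A.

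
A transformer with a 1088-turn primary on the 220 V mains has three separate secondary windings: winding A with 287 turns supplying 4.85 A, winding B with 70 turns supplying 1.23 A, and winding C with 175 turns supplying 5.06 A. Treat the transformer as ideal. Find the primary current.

V_A = 220 × 287/1088 = 58.033 V; V_B = 220 × 70/1088 = 14.154 V; V_C = 220 × 175/1088 = 35.386 V.
P_out = V_A I_A + V_B I_B + V_C I_C = 58.033×4.85 + 14.154×1.23 + 35.386×5.06 = 281.46 + 17.410 + 179.05 = 477.92 W.
Ideal ⇒ P_in = P_out, so I_p = P_out/V_p = 477.92/220 = 2.17 A.

I_p ≈ 2.17 A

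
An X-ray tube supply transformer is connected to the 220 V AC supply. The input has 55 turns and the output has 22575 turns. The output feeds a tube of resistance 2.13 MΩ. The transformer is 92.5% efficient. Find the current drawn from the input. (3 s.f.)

V_out = 220 × 22575/55 = 90300 V.
I_out = V_out/R = 90300/(2.13×10^6) = 0.042394 A.
P_out = V_out I_out = 90300 × 0.042394 = 3828.2 W.
P_in = P_out/η = 3828.2/0.925 = 4138.6 W.
I_in = P_in/V_in = 4138.6/220 = 18.8 A.

I_in ≈ 18.8 A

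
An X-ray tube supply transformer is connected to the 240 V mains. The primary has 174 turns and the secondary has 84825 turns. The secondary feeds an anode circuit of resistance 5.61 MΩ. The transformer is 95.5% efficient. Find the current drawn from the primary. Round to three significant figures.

I_p ≈ 10.6 A

V_s = 240 × 84825/174 = 117000 V.
I_s = V_s/R = 117000/(5.61×10^6) = 0.020856 A.
P_out = V_s I_s = 117000 × 0.020856 = 2440.1 W.
P_in = P_out/η = 2440.1/0.955 = 2555.1 W.
I_p = P_in/V_p = 2555.1/240 = 10.6 A.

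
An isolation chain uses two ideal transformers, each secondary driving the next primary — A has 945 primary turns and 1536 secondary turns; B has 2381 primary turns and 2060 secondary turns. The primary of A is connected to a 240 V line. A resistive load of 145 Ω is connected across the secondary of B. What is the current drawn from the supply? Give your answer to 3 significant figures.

I_supply ≈ 3.27 A

After A: V = 240.00 × 1536/945 = 390.10 V.
After B: V = 390.10 × 2060/2381 = 337.50 V.
I_load = 337.50/145 = 2.3276 A, so P_out = 337.50 × 2.3276 = 785.58 W.
All ideal ⇒ P_in = P_out, so I_supply = 785.58/240 = 3.27 A.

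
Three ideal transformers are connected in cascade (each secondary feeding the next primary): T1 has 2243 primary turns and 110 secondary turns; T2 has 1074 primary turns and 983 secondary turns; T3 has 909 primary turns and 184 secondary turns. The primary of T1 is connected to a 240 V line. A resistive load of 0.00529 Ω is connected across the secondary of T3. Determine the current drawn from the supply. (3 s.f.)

After T1: V = 240.00 × 110/2243 = 11.770 V.
After T2: V = 11.770 × 983/1074 = 10.773 V.
After T3: V = 10.773 × 184/909 = 2.1806 V.
I_load = 2.1806/0.00529 = 412.21 A, so P_out = 2.1806 × 412.21 = 898.88 W.
All ideal ⇒ P_in = P_out, so I_supply = 898.88/240 = 3.75 A.

I_supply ≈ 3.75 A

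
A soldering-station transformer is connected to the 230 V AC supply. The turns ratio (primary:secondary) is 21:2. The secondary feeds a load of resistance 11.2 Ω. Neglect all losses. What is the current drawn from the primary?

V_s = V_p × N_s/N_p = 230 × 2/21 = 21.905 V.
I_s = V_s/R = 21.905/11.2 = 1.9558 A.
For an ideal transformer I_p N_p = I_s N_s, so I_p = 1.9558 × 2/21 = 0.186 A.

I_p ≈ 0.186 A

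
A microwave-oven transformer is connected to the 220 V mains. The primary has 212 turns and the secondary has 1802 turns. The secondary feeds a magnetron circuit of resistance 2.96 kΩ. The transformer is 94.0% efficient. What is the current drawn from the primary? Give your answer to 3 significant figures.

V_s = 220 × 1802/212 = 1870.0 V.
I_s = V_s/R = 1870.0/2960 = 0.63176 A.
P_out = V_s I_s = 1870.0 × 0.63176 = 1181.4 W.
P_in = P_out/η = 1181.4/0.940 = 1256.8 W.
I_p = P_in/V_p = 1256.8/220 = 5.71 A.

I_p ≈ 5.71 A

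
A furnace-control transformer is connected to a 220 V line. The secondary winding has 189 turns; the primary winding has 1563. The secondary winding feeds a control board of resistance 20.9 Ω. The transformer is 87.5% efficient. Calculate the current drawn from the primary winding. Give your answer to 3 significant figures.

V_s = 220 × 189/1563 = 26.603 V.
I_s = V_s/R = 26.603/20.9 = 1.2729 A.
P_out = V_s I_s = 26.603 × 1.2729 = 33.861 W.
P_in = P_out/η = 33.861/0.875 = 38.699 W.
I_p = P_in/V_p = 38.699/220 = 0.176 A.

I_p ≈ 0.176 A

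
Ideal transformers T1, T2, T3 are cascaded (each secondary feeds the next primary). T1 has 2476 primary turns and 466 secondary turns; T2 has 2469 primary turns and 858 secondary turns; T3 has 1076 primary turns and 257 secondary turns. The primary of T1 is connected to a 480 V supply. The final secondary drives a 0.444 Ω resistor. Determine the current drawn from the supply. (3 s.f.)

I_supply ≈ 0.264 A

Secondary of T1: V = 480.00 × 466/2476 = 90.339 V.
Secondary of T2: V = 90.339 × 858/2469 = 31.394 V.
Secondary of T3: V = 31.394 × 257/1076 = 7.4983 V.
I_load = 7.4983/0.444 = 16.888 A, so P_out = 7.4983 × 16.888 = 126.63 W.
All ideal ⇒ P_in = P_out, so I_supply = 126.63/480 = 0.264 A.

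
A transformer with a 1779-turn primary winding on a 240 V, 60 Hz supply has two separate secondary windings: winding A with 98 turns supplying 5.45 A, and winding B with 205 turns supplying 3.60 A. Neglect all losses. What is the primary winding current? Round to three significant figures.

I_p ≈ 0.715 A

V_A = 240 × 98/1779 = 13.221 V; V_B = 240 × 205/1779 = 27.656 V.
P_out = V_A I_A + V_B I_B = 13.221×5.45 + 27.656×3.60 = 72.054 + 99.562 = 171.62 W.
Ideal ⇒ P_in = P_out, so I_p = P_out/V_p = 171.62/240 = 0.715 A.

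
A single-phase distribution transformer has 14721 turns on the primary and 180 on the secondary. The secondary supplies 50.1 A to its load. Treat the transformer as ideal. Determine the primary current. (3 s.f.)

I_p ≈ 0.613 A

For an ideal transformer I_p/I_s = N_s/N_p, so I_p = 50.1 × 180/14721 = 0.613 A.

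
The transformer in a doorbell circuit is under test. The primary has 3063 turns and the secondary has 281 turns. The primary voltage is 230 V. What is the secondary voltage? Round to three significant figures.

V_s ≈ 21.1 V

V_s/V_p = N_s/N_p, so V_s = 230 × 281/3063 = 21.1 V.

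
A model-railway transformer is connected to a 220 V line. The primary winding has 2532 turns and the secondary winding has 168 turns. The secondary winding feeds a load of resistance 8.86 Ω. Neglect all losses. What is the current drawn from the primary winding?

I_p ≈ 0.109 A

V_s = V_p × N_s/N_p = 220 × 168/2532 = 14.597 V.
I_s = V_s/R = 14.597/8.86 = 1.6475 A.
For an ideal transformer I_p N_p = I_s N_s, so I_p = 1.6475 × 168/2532 = 0.109 A.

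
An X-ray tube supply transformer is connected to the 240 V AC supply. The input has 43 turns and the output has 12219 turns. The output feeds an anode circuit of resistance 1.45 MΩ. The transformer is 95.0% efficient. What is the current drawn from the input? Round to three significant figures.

I_in ≈ 14.1 A

V_out = 240 × 12219/43 = 68199 V.
I_out = V_out/R = 68199/(1.45×10^6) = 0.047034 A.
P_out = V_out I_out = 68199 × 0.047034 = 3207.7 W.
P_in = P_out/η = 3207.7/0.950 = 3376.5 W.
I_in = P_in/V_in = 3376.5/240 = 14.1 A.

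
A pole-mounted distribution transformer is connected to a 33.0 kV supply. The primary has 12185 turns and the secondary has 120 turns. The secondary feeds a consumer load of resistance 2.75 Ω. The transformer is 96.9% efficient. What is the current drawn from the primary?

V_s = 33000 × 120/12185 = 324.99 V.
I_s = V_s/R = 324.99/2.75 = 118.18 A.
P_out = V_s I_s = 324.99 × 118.18 = 38407 W.
P_in = P_out/η = 38407/0.969 = 39635 W.
I_p = P_in/V_p = 39635/33000 = 1.20 A.

I_p ≈ 1.20 A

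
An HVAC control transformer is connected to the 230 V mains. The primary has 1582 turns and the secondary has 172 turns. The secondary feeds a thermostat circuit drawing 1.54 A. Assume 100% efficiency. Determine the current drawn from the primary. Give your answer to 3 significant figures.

I_p ≈ 0.167 A

For an ideal transformer I_p N_p = I_s N_s, so I_p = 1.54 × 172/1582 = 0.167 A.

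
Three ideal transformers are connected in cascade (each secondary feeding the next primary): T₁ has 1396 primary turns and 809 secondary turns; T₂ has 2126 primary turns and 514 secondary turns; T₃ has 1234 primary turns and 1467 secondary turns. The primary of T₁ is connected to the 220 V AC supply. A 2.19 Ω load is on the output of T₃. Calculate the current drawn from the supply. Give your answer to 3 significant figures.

I_supply ≈ 2.79 A

Secondary of T₁: V = 220.00 × 809/1396 = 127.49 V.
Secondary of T₂: V = 127.49 × 514/2126 = 30.824 V.
Secondary of T₃: V = 30.824 × 1467/1234 = 36.644 V.
I_load = 36.644/2.19 = 16.732 A, so P_out = 36.644 × 16.732 = 613.14 W.
All ideal ⇒ P_in = P_out, so I_supply = 613.14/220 = 2.79 A.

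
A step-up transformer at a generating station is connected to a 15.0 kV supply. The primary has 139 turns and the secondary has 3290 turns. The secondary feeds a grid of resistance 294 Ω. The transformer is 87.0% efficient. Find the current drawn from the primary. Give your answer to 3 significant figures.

V_s = 15000 × 3290/139 = 355040 V.
I_s = V_s/R = 355040/294 = 1207.6 A.
P_out = V_s I_s = 355040 × 1207.6 = 4.2874×10^8 W.
P_in = P_out/η = 4.2874×10^8/0.870 = 4.9281×10^8 W.
I_p = P_in/V_p = 4.9281×10^8/15000 = 32900 A.

I_p ≈ 32900 A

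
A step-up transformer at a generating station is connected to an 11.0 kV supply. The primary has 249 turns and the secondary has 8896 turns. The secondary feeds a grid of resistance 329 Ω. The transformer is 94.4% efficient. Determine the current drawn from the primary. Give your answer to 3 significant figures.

I_p ≈ 45200 A

V_s = 11000 × 8896/249 = 393000 V.
I_s = V_s/R = 393000/329 = 1194.5 A.
P_out = V_s I_s = 393000 × 1194.5 = 4.6944×10^8 W.
P_in = P_out/η = 4.6944×10^8/0.944 = 4.9729×10^8 W.
I_p = P_in/V_p = 4.9729×10^8/11000 = 45200 A.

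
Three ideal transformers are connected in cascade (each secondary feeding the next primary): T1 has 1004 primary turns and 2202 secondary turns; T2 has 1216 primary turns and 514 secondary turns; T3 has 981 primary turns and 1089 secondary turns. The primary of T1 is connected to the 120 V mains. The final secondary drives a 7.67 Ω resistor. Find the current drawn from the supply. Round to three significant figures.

I_supply ≈ 16.6 A

Secondary of T1: V = 120.00 × 2202/1004 = 263.19 V.
Secondary of T2: V = 263.19 × 514/1216 = 111.25 V.
Secondary of T3: V = 111.25 × 1089/981 = 123.50 V.
I_load = 123.50/7.67 = 16.101 A, so P_out = 123.50 × 16.101 = 1988.4 W.
All ideal ⇒ P_in = P_out, so I_supply = 1988.4/120 = 16.6 A.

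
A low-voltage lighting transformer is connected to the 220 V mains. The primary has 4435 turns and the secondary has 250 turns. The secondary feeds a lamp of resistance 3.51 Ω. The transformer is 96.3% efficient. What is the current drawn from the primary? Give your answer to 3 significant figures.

V_s = 220 × 250/4435 = 12.401 V.
I_s = V_s/R = 12.401/3.51 = 3.5331 A.
P_out = V_s I_s = 12.401 × 3.5331 = 43.816 W.
P_in = P_out/η = 43.816/0.963 = 45.499 W.
I_p = P_in/V_p = 45.499/220 = 0.207 A.

I_p ≈ 0.207 A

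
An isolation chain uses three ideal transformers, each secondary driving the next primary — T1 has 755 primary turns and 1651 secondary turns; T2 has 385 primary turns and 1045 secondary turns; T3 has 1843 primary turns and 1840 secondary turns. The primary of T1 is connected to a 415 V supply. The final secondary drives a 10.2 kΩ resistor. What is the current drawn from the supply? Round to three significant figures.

After T1: V = 415.00 × 1651/755 = 907.50 V.
After T2: V = 907.50 × 1045/385 = 2463.2 V.
After T3: V = 2463.2 × 1840/1843 = 2459.2 V.
I_load = 2459.2/10200 = 0.24110 A, so P_out = 2459.2 × 0.24110 = 592.91 W.
All ideal ⇒ P_in = P_out, so I_supply = 592.91/415 = 1.43 A.

I_supply ≈ 1.43 A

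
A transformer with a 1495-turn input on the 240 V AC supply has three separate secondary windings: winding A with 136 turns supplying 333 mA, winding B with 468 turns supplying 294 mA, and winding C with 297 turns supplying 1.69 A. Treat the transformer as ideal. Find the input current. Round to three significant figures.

I_in ≈ 0.458 A

V_A = 240 × 136/1495 = 21.833 V; V_B = 240 × 468/1495 = 75.130 V; V_C = 240 × 297/1495 = 47.679 V.
P_out = V_A I_A + V_B I_B + V_C I_C = 21.833×0.333 + 75.130×0.294 + 47.679×1.69 = 7.2703 + 22.088 + 80.577 = 109.94 W.
Ideal ⇒ P_in = P_out, so I_in = P_out/V_in = 109.94/240 = 0.458 A.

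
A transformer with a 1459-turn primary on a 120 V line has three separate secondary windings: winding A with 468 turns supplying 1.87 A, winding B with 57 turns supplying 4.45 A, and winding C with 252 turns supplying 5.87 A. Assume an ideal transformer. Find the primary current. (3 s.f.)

V_A = 120 × 468/1459 = 38.492 V; V_B = 120 × 57/1459 = 4.6881 V; V_C = 120 × 252/1459 = 20.727 V.
P_out = V_A I_A + V_B I_B + V_C I_C = 38.492×1.87 + 4.6881×4.45 + 20.727×5.87 = 71.980 + 20.862 + 121.66 = 214.51 W.
Ideal ⇒ P_in = P_out, so I_p = P_out/V_p = 214.51/120 = 1.79 A.

I_p ≈ 1.79 A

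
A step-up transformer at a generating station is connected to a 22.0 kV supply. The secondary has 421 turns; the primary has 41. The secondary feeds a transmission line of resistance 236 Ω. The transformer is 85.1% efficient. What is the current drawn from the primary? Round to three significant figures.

I_p ≈ 11500 A

V_s = 22000 × 421/41 = 225900 V.
I_s = V_s/R = 225900/236 = 957.21 A.
P_out = V_s I_s = 225900 × 957.21 = 2.1624×10^8 W.
P_in = P_out/η = 2.1624×10^8/0.851 = 2.5410×10^8 W.
I_p = P_in/V_p = 2.5410×10^8/22000 = 11500 A.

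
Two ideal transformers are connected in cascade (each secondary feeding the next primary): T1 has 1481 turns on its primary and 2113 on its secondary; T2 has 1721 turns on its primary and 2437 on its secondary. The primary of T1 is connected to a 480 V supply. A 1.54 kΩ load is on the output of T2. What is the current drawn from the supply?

I_supply ≈ 1.27 A

After T1: V = 480.00 × 2113/1481 = 684.83 V.
After T2: V = 684.83 × 2437/1721 = 969.75 V.
I_load = 969.75/1540 = 0.62971 A, so P_out = 969.75 × 0.62971 = 610.66 W.
All ideal ⇒ P_in = P_out, so I_supply = 610.66/480 = 1.27 A.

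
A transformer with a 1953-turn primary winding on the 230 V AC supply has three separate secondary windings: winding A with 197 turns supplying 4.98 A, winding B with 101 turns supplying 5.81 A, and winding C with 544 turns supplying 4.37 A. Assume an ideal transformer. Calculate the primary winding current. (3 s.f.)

I_p ≈ 2.02 A

V_A = 230 × 197/1953 = 23.200 V; V_B = 230 × 101/1953 = 11.895 V; V_C = 230 × 544/1953 = 64.066 V.
P_out = V_A I_A + V_B I_B + V_C I_C = 23.200×4.98 + 11.895×5.81 + 64.066×4.37 = 115.54 + 69.107 + 279.97 = 464.61 W.
Ideal ⇒ P_in = P_out, so I_p = P_out/V_p = 464.61/230 = 2.02 A.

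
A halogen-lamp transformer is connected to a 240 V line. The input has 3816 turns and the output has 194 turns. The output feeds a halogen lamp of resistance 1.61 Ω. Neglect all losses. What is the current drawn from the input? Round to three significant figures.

V_out = V_in × N_out/N_in = 240 × 194/3816 = 12.201 V.
I_out = V_out/R = 12.201/1.61 = 7.5784 A.
For an ideal transformer I_in N_in = I_out N_out, so I_in = 7.5784 × 194/3816 = 0.385 A.

I_in ≈ 0.385 A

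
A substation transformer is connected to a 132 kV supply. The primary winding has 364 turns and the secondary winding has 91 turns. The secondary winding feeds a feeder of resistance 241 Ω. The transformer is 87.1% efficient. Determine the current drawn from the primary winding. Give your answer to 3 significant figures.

I_p ≈ 39.3 A

V_s = 132000 × 91/364 = 33000 V.
I_s = V_s/R = 33000/241 = 136.93 A.
P_out = V_s I_s = 33000 × 136.93 = 4.5187×10^6 W.
P_in = P_out/η = 4.5187×10^6/0.871 = 5.1879×10^6 W.
I_p = P_in/V_p = 5.1879×10^6/132000 = 39.3 A.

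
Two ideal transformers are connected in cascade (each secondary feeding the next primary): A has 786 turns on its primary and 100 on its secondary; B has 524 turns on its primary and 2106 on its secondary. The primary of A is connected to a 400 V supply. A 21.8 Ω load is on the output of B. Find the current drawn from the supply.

After A: V = 400.00 × 100/786 = 50.891 V.
After B: V = 50.891 × 2106/524 = 204.53 V.
I_load = 204.53/21.8 = 9.3823 A, so P_out = 204.53 × 9.3823 = 1919.0 W.
All ideal ⇒ P_in = P_out, so I_supply = 1919.0/400 = 4.80 A.

I_supply ≈ 4.80 A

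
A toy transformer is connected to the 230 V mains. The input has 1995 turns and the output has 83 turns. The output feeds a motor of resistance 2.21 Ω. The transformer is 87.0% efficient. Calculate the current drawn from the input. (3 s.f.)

V_out = 230 × 83/1995 = 9.5689 V.
I_out = V_out/R = 9.5689/2.21 = 4.3298 A.
P_out = V_out I_out = 9.5689 × 4.3298 = 41.432 W.
P_in = P_out/η = 41.432/0.870 = 47.623 W.
I_in = P_in/V_in = 47.623/230 = 0.207 A.

I_in ≈ 0.207 A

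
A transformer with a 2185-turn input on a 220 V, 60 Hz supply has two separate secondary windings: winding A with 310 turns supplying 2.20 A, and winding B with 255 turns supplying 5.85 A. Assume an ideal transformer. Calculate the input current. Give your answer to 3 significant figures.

I_in ≈ 0.995 A

V_A = 220 × 310/2185 = 31.213 V; V_B = 220 × 255/2185 = 25.675 V.
P_out = V_A I_A + V_B I_B = 31.213×2.20 + 25.675×5.85 = 68.668 + 150.20 = 218.87 W.
Ideal ⇒ P_in = P_out, so I_in = P_out/V_in = 218.87/220 = 0.995 A.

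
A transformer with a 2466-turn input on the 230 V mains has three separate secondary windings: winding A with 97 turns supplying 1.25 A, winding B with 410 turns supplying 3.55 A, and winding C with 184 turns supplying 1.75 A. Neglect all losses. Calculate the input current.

V_A = 230 × 97/2466 = 9.0470 V; V_B = 230 × 410/2466 = 38.240 V; V_C = 230 × 184/2466 = 17.161 V.
P_out = V_A I_A + V_B I_B + V_C I_C = 9.0470×1.25 + 38.240×3.55 + 17.161×1.75 = 11.309 + 135.75 + 30.032 = 177.09 W.
Ideal ⇒ P_in = P_out, so I_in = P_out/V_in = 177.09/230 = 0.770 A.

I_in ≈ 0.770 A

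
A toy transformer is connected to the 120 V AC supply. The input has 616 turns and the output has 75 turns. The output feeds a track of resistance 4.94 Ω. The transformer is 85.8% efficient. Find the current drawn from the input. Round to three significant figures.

I_in ≈ 0.420 A

V_out = 120 × 75/616 = 14.610 V.
I_out = V_out/R = 14.610/4.94 = 2.9576 A.
P_out = V_out I_out = 14.610 × 2.9576 = 43.211 W.
P_in = P_out/η = 43.211/0.858 = 50.363 W.
I_in = P_in/V_in = 50.363/120 = 0.420 A.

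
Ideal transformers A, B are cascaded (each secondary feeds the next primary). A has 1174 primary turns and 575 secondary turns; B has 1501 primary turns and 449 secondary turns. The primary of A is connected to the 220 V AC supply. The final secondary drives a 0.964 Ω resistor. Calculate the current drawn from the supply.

Secondary of A: V = 220.00 × 575/1174 = 107.75 V.
Secondary of B: V = 107.75 × 449/1501 = 32.232 V.
I_load = 32.232/0.964 = 33.436 A, so P_out = 32.232 × 33.436 = 1077.7 W.
All ideal ⇒ P_in = P_out, so I_supply = 1077.7/220 = 4.90 A.

I_supply ≈ 4.90 A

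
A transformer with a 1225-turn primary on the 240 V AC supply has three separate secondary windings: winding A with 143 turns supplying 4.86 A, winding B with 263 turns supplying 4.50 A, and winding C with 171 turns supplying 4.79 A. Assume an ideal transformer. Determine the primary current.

V_A = 240 × 143/1225 = 28.016 V; V_B = 240 × 263/1225 = 51.527 V; V_C = 240 × 171/1225 = 33.502 V.
P_out = V_A I_A + V_B I_B + V_C I_C = 28.016×4.86 + 51.527×4.50 + 33.502×4.79 = 136.16 + 231.87 + 160.47 = 528.50 W.
Ideal ⇒ P_in = P_out, so I_p = P_out/V_p = 528.50/240 = 2.20 A.

I_p ≈ 2.20 A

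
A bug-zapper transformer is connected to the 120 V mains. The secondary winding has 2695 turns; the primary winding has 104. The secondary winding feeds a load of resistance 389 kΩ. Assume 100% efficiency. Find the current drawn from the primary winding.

V_s = V_p × N_s/N_p = 120 × 2695/104 = 3109.6 V.
I_s = V_s/R = 3109.6/389000 = 0.0079939 A.
For an ideal transformer I_p N_p = I_s N_s, so I_p = 0.0079939 × 2695/104 = 0.207 A.

I_p ≈ 0.207 A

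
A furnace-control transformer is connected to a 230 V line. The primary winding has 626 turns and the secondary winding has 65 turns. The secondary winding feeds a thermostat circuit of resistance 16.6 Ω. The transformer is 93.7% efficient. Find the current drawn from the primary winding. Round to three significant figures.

V_s = 230 × 65/626 = 23.882 V.
I_s = V_s/R = 23.882/16.6 = 1.4387 A.
P_out = V_s I_s = 23.882 × 1.4387 = 34.358 W.
P_in = P_out/η = 34.358/0.937 = 36.668 W.
I_p = P_in/V_p = 36.668/230 = 0.159 A.

I_p ≈ 0.159 A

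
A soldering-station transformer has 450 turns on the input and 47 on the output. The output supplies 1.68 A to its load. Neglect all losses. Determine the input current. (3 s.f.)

For an ideal transformer I_in/I_out = N_out/N_in, so I_in = 1.68 × 47/450 = 0.175 A.

I_in ≈ 0.175 A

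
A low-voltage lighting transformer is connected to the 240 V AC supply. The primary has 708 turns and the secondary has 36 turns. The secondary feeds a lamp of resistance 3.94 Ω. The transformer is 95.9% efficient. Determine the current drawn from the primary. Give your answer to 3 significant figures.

V_s = 240 × 36/708 = 12.203 V.
I_s = V_s/R = 12.203/3.94 = 3.0973 A.
P_out = V_s I_s = 12.203 × 3.0973 = 37.798 W.
P_in = P_out/η = 37.798/0.959 = 39.414 W.
I_p = P_in/V_p = 39.414/240 = 0.164 A.

I_p ≈ 0.164 A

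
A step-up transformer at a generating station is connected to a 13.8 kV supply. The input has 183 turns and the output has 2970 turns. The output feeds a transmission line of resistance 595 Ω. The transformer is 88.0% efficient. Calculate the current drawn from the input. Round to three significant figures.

I_in ≈ 6940 A

V_out = 13800 × 2970/183 = 223970 V.
I_out = V_out/R = 223970/595 = 376.42 A.
P_out = V_out I_out = 223970 × 376.42 = 8.4305×10^7 W.
P_in = P_out/η = 8.4305×10^7/0.880 = 9.5801×10^7 W.
I_in = P_in/V_in = 9.5801×10^7/13800 = 6940 A.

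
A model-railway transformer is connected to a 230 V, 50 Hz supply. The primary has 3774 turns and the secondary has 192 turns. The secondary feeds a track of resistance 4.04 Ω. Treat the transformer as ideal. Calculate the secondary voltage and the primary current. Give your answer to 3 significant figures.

V_s = V_p × N_s/N_p = 230 × 192/3774 = 11.701 V.
I_s = V_s/R = 11.701/4.04 = 2.8963 A.
I_p = I_s × N_s/N_p = 2.8963 × 192/3774 = 0.147 A.

V_s ≈ 11.7 V, I_p ≈ 0.147 A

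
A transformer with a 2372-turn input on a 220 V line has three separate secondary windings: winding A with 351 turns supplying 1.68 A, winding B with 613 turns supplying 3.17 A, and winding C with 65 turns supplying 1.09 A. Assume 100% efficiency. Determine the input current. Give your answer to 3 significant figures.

V_A = 220 × 351/2372 = 32.555 V; V_B = 220 × 613/2372 = 56.855 V; V_C = 220 × 65/2372 = 6.0287 V.
P_out = V_A I_A + V_B I_B + V_C I_C = 32.555×1.68 + 56.855×3.17 + 6.0287×1.09 = 54.692 + 180.23 + 6.5712 = 241.49 W.
Ideal ⇒ P_in = P_out, so I_in = P_out/V_in = 241.49/220 = 1.10 A.

I_in ≈ 1.10 A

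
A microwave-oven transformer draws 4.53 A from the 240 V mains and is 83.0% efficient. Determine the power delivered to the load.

P_in = V_in I_in = 240 × 4.53 = 1087.2 W.
P_out = η P_in = 0.830 × 1087.2 = 902 W.

P_out ≈ 902 W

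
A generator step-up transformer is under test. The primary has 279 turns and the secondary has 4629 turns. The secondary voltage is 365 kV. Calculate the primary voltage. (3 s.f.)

V_p ≈ 22000 V

V_p/V_s = N_p/N_s, so V_p = 365000 × 279/4629 = 22000 V.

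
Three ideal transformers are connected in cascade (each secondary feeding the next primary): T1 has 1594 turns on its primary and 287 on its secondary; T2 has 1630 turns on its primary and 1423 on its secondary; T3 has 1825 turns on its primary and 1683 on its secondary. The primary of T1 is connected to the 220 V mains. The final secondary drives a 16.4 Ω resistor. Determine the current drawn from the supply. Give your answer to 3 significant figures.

After T1: V = 220.00 × 287/1594 = 39.611 V.
After T2: V = 39.611 × 1423/1630 = 34.581 V.
After T3: V = 34.581 × 1683/1825 = 31.890 V.
I_load = 31.890/16.4 = 1.9445 A, so P_out = 31.890 × 1.9445 = 62.011 W.
All ideal ⇒ P_in = P_out, so I_supply = 62.011/220 = 0.282 A.

I_supply ≈ 0.282 A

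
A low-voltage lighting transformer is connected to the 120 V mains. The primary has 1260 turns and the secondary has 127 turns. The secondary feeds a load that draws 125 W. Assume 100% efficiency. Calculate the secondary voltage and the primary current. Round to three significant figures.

V_s ≈ 12.1 V, I_p ≈ 1.04 A

V_s = V_p × N_s/N_p = 120 × 127/1260 = 12.095 V.
I_s = P/V_s = 125/12.095 = 10.335 A.
I_p = I_s × N_s/N_p = 10.335 × 127/1260 = 1.04 A.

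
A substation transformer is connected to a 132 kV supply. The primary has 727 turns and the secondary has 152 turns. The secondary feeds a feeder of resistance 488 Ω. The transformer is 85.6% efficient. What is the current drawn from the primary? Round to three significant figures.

V_s = 132000 × 152/727 = 27598 V.
I_s = V_s/R = 27598/488 = 56.554 A.
P_out = V_s I_s = 27598 × 56.554 = 1.5608×10^6 W.
P_in = P_out/η = 1.5608×10^6/0.856 = 1.8234×10^6 W.
I_p = P_in/V_p = 1.8234×10^6/132000 = 13.8 A.

I_p ≈ 13.8 A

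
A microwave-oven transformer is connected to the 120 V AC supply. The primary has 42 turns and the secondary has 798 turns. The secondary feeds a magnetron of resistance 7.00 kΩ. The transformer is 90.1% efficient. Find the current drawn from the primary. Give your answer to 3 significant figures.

I_p ≈ 6.87 A

V_s = 120 × 798/42 = 2280.0 V.
I_s = V_s/R = 2280.0/7000 = 0.32571 A.
P_out = V_s I_s = 2280.0 × 0.32571 = 742.63 W.
P_in = P_out/η = 742.63/0.901 = 824.23 W.
I_p = P_in/V_p = 824.23/120 = 6.87 A.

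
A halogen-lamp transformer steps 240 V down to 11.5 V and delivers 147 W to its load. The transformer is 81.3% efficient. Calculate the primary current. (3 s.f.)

P_in = P_out/η = 147/0.813 = 180.81 W.
I_p = P_in/V_p = 180.81/240 = 0.753 A.

I_p ≈ 0.753 A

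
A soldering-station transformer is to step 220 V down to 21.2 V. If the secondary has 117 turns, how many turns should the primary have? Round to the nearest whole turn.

N_p = 1214 turns

N_p/N_s = V_p/V_s, so N_p = 117 × 220/21.2 = 1214.2 ≈ 1214 turns.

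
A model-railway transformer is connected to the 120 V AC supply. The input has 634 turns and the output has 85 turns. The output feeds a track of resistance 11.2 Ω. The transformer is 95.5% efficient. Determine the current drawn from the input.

I_in ≈ 0.202 A

V_out = 120 × 85/634 = 16.088 V.
I_out = V_out/R = 16.088/11.2 = 1.4365 A.
P_out = V_out I_out = 16.088 × 1.4365 = 23.110 W.
P_in = P_out/η = 23.110/0.955 = 24.199 W.
I_in = P_in/V_in = 24.199/120 = 0.202 A.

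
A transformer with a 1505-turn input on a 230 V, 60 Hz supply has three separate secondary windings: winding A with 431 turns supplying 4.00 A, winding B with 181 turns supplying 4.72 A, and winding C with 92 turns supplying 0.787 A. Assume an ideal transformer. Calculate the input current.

V_A = 230 × 431/1505 = 65.867 V; V_B = 230 × 181/1505 = 27.661 V; V_C = 230 × 92/1505 = 14.060 V.
P_out = V_A I_A + V_B I_B + V_C I_C = 65.867×4.00 + 27.661×4.72 + 14.060×0.787 = 263.47 + 130.56 + 11.065 = 405.09 W.
Ideal ⇒ P_in = P_out, so I_in = P_out/V_in = 405.09/230 = 1.76 A.

I_in ≈ 1.76 A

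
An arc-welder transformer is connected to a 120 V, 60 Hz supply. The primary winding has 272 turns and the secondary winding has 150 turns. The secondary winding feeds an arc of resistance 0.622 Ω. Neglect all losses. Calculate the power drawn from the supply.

V_s = V_p × N_s/N_p = 120 × 150/272 = 66.176 V.
I_s = V_s/R = 66.176/0.622 = 106.39 A.
I_p = I_s × N_s/N_p = 106.39 × 150/272 = 58.673 A.
P = V_p I_p = 120 × 58.673 = 7040 W.

P ≈ 7040 W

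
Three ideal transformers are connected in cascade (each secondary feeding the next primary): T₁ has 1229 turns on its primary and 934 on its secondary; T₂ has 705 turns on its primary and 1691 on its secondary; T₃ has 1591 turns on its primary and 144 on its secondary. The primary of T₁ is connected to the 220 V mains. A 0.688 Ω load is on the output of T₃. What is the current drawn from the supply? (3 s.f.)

I_supply ≈ 8.70 A

After T₁: V = 220.00 × 934/1229 = 167.19 V.
After T₂: V = 167.19 × 1691/705 = 401.03 V.
After T₃: V = 401.03 × 144/1591 = 36.296 V.
I_load = 36.296/0.688 = 52.757 A, so P_out = 36.296 × 52.757 = 1914.9 W.
All ideal ⇒ P_in = P_out, so I_supply = 1914.9/220 = 8.70 A.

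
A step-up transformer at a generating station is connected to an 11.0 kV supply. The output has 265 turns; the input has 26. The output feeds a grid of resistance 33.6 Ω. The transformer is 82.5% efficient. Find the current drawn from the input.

V_out = 11000 × 265/26 = 112120 V.
I_out = V_out/R = 112120/33.6 = 3336.8 A.
P_out = V_out I_out = 112120 × 3336.8 = 3.7410×10^8 W.
P_in = P_out/η = 3.7410×10^8/0.825 = 4.5346×10^8 W.
I_in = P_in/V_in = 4.5346×10^8/11000 = 41200 A.

I_in ≈ 41200 A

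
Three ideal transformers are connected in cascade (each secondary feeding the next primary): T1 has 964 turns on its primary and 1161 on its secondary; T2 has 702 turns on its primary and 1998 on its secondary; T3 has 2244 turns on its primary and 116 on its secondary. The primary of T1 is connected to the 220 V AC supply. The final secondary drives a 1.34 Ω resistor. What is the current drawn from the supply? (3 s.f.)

After T1: V = 220.00 × 1161/964 = 264.96 V.
After T2: V = 264.96 × 1998/702 = 754.11 V.
After T3: V = 754.11 × 116/2244 = 38.983 V.
I_load = 38.983/1.34 = 29.092 A, so P_out = 38.983 × 29.092 = 1134.1 W.
All ideal ⇒ P_in = P_out, so I_supply = 1134.1/220 = 5.15 A.

I_supply ≈ 5.15 A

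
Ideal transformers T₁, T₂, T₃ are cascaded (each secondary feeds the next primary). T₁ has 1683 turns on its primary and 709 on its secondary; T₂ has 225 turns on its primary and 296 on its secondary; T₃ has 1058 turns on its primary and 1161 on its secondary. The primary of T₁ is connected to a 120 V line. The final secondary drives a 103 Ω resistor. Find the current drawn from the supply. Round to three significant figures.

I_supply ≈ 0.431 A

After T₁: V = 120.00 × 709/1683 = 50.553 V.
After T₂: V = 50.553 × 296/225 = 66.505 V.
After T₃: V = 66.505 × 1161/1058 = 72.979 V.
I_load = 72.979/103 = 0.70854 A, so P_out = 72.979 × 0.70854 = 51.708 W.
All ideal ⇒ P_in = P_out, so I_supply = 51.708/120 = 0.431 A.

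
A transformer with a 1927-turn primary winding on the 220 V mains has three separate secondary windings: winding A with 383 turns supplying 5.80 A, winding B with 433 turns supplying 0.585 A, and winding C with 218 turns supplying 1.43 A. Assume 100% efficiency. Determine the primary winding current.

V_A = 220 × 383/1927 = 43.726 V; V_B = 220 × 433/1927 = 49.434 V; V_C = 220 × 218/1927 = 24.888 V.
P_out = V_A I_A + V_B I_B + V_C I_C = 43.726×5.80 + 49.434×0.585 + 24.888×1.43 = 253.61 + 28.919 + 35.590 = 318.12 W.
Ideal ⇒ P_in = P_out, so I_p = P_out/V_p = 318.12/220 = 1.45 A.

I_p ≈ 1.45 A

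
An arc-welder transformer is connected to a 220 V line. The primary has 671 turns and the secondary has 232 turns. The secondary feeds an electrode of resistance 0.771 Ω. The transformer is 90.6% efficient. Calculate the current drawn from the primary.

V_s = 220 × 232/671 = 76.066 V.
I_s = V_s/R = 76.066/0.771 = 98.658 A.
P_out = V_s I_s = 76.066 × 98.658 = 7504.5 W.
P_in = P_out/η = 7504.5/0.906 = 8283.1 W.
I_p = P_in/V_p = 8283.1/220 = 37.7 A.

I_p ≈ 37.7 A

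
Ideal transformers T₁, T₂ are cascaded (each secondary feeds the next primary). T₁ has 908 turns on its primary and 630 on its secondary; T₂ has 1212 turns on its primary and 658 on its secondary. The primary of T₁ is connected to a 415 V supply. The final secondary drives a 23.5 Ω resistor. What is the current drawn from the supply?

I_supply ≈ 2.51 A

After T₁: V = 415.00 × 630/908 = 287.94 V.
After T₂: V = 287.94 × 658/1212 = 156.32 V.
I_load = 156.32/23.5 = 6.6521 A, so P_out = 156.32 × 6.6521 = 1039.9 W.
All ideal ⇒ P_in = P_out, so I_supply = 1039.9/415 = 2.51 A.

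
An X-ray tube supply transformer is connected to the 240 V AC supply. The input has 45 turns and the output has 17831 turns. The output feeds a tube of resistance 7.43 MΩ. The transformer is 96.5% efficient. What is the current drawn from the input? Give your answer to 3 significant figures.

I_in ≈ 5.26 A

V_out = 240 × 17831/45 = 95099 V.
I_out = V_out/R = 95099/(7.43×10^6) = 0.012799 A.
P_out = V_out I_out = 95099 × 0.012799 = 1217.2 W.
P_in = P_out/η = 1217.2/0.965 = 1261.3 W.
I_in = P_in/V_in = 1261.3/240 = 5.26 A.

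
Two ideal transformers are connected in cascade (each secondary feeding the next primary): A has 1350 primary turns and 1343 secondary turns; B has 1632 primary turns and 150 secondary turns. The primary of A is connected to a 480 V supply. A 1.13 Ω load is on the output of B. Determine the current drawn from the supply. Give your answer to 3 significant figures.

Secondary of A: V = 480.00 × 1343/1350 = 477.51 V.
Secondary of B: V = 477.51 × 150/1632 = 43.889 V.
I_load = 43.889/1.13 = 38.840 A, so P_out = 43.889 × 38.840 = 1704.6 W.
All ideal ⇒ P_in = P_out, so I_supply = 1704.6/480 = 3.55 A.

I_supply ≈ 3.55 A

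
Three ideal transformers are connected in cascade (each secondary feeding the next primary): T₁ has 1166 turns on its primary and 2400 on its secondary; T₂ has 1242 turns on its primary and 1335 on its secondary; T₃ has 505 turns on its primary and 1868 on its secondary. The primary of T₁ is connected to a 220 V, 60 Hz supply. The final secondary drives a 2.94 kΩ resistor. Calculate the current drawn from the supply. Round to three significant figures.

I_supply ≈ 5.01 A

Secondary of T₁: V = 220.00 × 2400/1166 = 452.83 V.
Secondary of T₂: V = 452.83 × 1335/1242 = 486.74 V.
Secondary of T₃: V = 486.74 × 1868/505 = 1800.4 V.
I_load = 1800.4/2940 = 0.61240 A, so P_out = 1800.4 × 0.61240 = 1102.6 W.
All ideal ⇒ P_in = P_out, so I_supply = 1102.6/220 = 5.01 A.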